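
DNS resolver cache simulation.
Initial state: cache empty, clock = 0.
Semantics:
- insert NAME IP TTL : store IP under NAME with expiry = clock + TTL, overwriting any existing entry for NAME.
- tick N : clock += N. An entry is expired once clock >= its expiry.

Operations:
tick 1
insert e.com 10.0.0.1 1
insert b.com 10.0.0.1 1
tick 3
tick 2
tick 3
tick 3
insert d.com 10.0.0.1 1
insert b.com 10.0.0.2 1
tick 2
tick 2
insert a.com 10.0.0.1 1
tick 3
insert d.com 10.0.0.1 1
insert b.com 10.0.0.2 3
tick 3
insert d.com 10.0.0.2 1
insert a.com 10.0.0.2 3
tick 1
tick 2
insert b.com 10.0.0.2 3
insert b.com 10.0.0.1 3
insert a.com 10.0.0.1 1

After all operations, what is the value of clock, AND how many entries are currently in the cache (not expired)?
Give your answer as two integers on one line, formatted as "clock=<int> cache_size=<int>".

Answer: clock=25 cache_size=2

Derivation:
Op 1: tick 1 -> clock=1.
Op 2: insert e.com -> 10.0.0.1 (expiry=1+1=2). clock=1
Op 3: insert b.com -> 10.0.0.1 (expiry=1+1=2). clock=1
Op 4: tick 3 -> clock=4. purged={b.com,e.com}
Op 5: tick 2 -> clock=6.
Op 6: tick 3 -> clock=9.
Op 7: tick 3 -> clock=12.
Op 8: insert d.com -> 10.0.0.1 (expiry=12+1=13). clock=12
Op 9: insert b.com -> 10.0.0.2 (expiry=12+1=13). clock=12
Op 10: tick 2 -> clock=14. purged={b.com,d.com}
Op 11: tick 2 -> clock=16.
Op 12: insert a.com -> 10.0.0.1 (expiry=16+1=17). clock=16
Op 13: tick 3 -> clock=19. purged={a.com}
Op 14: insert d.com -> 10.0.0.1 (expiry=19+1=20). clock=19
Op 15: insert b.com -> 10.0.0.2 (expiry=19+3=22). clock=19
Op 16: tick 3 -> clock=22. purged={b.com,d.com}
Op 17: insert d.com -> 10.0.0.2 (expiry=22+1=23). clock=22
Op 18: insert a.com -> 10.0.0.2 (expiry=22+3=25). clock=22
Op 19: tick 1 -> clock=23. purged={d.com}
Op 20: tick 2 -> clock=25. purged={a.com}
Op 21: insert b.com -> 10.0.0.2 (expiry=25+3=28). clock=25
Op 22: insert b.com -> 10.0.0.1 (expiry=25+3=28). clock=25
Op 23: insert a.com -> 10.0.0.1 (expiry=25+1=26). clock=25
Final clock = 25
Final cache (unexpired): {a.com,b.com} -> size=2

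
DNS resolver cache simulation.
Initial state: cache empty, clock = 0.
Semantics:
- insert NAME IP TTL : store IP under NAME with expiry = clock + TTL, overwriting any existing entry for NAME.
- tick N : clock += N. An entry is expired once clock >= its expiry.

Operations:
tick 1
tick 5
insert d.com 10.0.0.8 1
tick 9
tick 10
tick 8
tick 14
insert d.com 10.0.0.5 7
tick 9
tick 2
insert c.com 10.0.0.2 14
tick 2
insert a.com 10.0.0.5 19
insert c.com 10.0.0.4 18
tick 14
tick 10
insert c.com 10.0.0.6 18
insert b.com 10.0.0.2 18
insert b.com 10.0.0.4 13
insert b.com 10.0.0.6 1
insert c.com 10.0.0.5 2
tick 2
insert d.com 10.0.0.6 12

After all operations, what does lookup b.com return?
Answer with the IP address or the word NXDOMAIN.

Op 1: tick 1 -> clock=1.
Op 2: tick 5 -> clock=6.
Op 3: insert d.com -> 10.0.0.8 (expiry=6+1=7). clock=6
Op 4: tick 9 -> clock=15. purged={d.com}
Op 5: tick 10 -> clock=25.
Op 6: tick 8 -> clock=33.
Op 7: tick 14 -> clock=47.
Op 8: insert d.com -> 10.0.0.5 (expiry=47+7=54). clock=47
Op 9: tick 9 -> clock=56. purged={d.com}
Op 10: tick 2 -> clock=58.
Op 11: insert c.com -> 10.0.0.2 (expiry=58+14=72). clock=58
Op 12: tick 2 -> clock=60.
Op 13: insert a.com -> 10.0.0.5 (expiry=60+19=79). clock=60
Op 14: insert c.com -> 10.0.0.4 (expiry=60+18=78). clock=60
Op 15: tick 14 -> clock=74.
Op 16: tick 10 -> clock=84. purged={a.com,c.com}
Op 17: insert c.com -> 10.0.0.6 (expiry=84+18=102). clock=84
Op 18: insert b.com -> 10.0.0.2 (expiry=84+18=102). clock=84
Op 19: insert b.com -> 10.0.0.4 (expiry=84+13=97). clock=84
Op 20: insert b.com -> 10.0.0.6 (expiry=84+1=85). clock=84
Op 21: insert c.com -> 10.0.0.5 (expiry=84+2=86). clock=84
Op 22: tick 2 -> clock=86. purged={b.com,c.com}
Op 23: insert d.com -> 10.0.0.6 (expiry=86+12=98). clock=86
lookup b.com: not in cache (expired or never inserted)

Answer: NXDOMAIN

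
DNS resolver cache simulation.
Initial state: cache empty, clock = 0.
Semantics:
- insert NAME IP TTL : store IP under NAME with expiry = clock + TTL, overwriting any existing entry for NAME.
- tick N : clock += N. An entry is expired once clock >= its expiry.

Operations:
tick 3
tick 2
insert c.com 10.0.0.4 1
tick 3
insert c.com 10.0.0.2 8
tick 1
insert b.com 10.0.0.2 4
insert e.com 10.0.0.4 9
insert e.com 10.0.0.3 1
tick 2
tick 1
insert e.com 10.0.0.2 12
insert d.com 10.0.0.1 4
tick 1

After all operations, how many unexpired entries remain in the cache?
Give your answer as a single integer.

Answer: 3

Derivation:
Op 1: tick 3 -> clock=3.
Op 2: tick 2 -> clock=5.
Op 3: insert c.com -> 10.0.0.4 (expiry=5+1=6). clock=5
Op 4: tick 3 -> clock=8. purged={c.com}
Op 5: insert c.com -> 10.0.0.2 (expiry=8+8=16). clock=8
Op 6: tick 1 -> clock=9.
Op 7: insert b.com -> 10.0.0.2 (expiry=9+4=13). clock=9
Op 8: insert e.com -> 10.0.0.4 (expiry=9+9=18). clock=9
Op 9: insert e.com -> 10.0.0.3 (expiry=9+1=10). clock=9
Op 10: tick 2 -> clock=11. purged={e.com}
Op 11: tick 1 -> clock=12.
Op 12: insert e.com -> 10.0.0.2 (expiry=12+12=24). clock=12
Op 13: insert d.com -> 10.0.0.1 (expiry=12+4=16). clock=12
Op 14: tick 1 -> clock=13. purged={b.com}
Final cache (unexpired): {c.com,d.com,e.com} -> size=3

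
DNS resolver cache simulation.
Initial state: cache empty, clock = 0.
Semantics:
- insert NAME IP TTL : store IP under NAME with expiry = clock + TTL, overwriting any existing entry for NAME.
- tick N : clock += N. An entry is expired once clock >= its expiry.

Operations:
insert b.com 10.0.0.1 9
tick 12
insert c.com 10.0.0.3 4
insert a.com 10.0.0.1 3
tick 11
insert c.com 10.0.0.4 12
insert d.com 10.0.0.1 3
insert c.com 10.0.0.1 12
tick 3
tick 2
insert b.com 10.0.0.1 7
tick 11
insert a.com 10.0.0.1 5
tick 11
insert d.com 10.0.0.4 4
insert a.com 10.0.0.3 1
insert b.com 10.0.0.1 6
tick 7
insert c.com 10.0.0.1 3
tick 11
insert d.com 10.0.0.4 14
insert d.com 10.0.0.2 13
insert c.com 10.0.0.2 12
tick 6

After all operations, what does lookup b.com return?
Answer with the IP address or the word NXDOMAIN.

Answer: NXDOMAIN

Derivation:
Op 1: insert b.com -> 10.0.0.1 (expiry=0+9=9). clock=0
Op 2: tick 12 -> clock=12. purged={b.com}
Op 3: insert c.com -> 10.0.0.3 (expiry=12+4=16). clock=12
Op 4: insert a.com -> 10.0.0.1 (expiry=12+3=15). clock=12
Op 5: tick 11 -> clock=23. purged={a.com,c.com}
Op 6: insert c.com -> 10.0.0.4 (expiry=23+12=35). clock=23
Op 7: insert d.com -> 10.0.0.1 (expiry=23+3=26). clock=23
Op 8: insert c.com -> 10.0.0.1 (expiry=23+12=35). clock=23
Op 9: tick 3 -> clock=26. purged={d.com}
Op 10: tick 2 -> clock=28.
Op 11: insert b.com -> 10.0.0.1 (expiry=28+7=35). clock=28
Op 12: tick 11 -> clock=39. purged={b.com,c.com}
Op 13: insert a.com -> 10.0.0.1 (expiry=39+5=44). clock=39
Op 14: tick 11 -> clock=50. purged={a.com}
Op 15: insert d.com -> 10.0.0.4 (expiry=50+4=54). clock=50
Op 16: insert a.com -> 10.0.0.3 (expiry=50+1=51). clock=50
Op 17: insert b.com -> 10.0.0.1 (expiry=50+6=56). clock=50
Op 18: tick 7 -> clock=57. purged={a.com,b.com,d.com}
Op 19: insert c.com -> 10.0.0.1 (expiry=57+3=60). clock=57
Op 20: tick 11 -> clock=68. purged={c.com}
Op 21: insert d.com -> 10.0.0.4 (expiry=68+14=82). clock=68
Op 22: insert d.com -> 10.0.0.2 (expiry=68+13=81). clock=68
Op 23: insert c.com -> 10.0.0.2 (expiry=68+12=80). clock=68
Op 24: tick 6 -> clock=74.
lookup b.com: not in cache (expired or never inserted)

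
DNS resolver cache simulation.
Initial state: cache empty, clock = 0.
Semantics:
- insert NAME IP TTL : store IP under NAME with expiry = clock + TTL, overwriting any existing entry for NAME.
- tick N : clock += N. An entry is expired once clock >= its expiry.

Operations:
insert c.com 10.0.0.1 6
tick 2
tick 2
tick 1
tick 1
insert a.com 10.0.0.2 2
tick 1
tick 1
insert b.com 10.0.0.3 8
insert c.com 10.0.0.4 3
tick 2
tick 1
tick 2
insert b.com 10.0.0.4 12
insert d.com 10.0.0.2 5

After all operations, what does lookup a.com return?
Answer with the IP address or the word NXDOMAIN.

Answer: NXDOMAIN

Derivation:
Op 1: insert c.com -> 10.0.0.1 (expiry=0+6=6). clock=0
Op 2: tick 2 -> clock=2.
Op 3: tick 2 -> clock=4.
Op 4: tick 1 -> clock=5.
Op 5: tick 1 -> clock=6. purged={c.com}
Op 6: insert a.com -> 10.0.0.2 (expiry=6+2=8). clock=6
Op 7: tick 1 -> clock=7.
Op 8: tick 1 -> clock=8. purged={a.com}
Op 9: insert b.com -> 10.0.0.3 (expiry=8+8=16). clock=8
Op 10: insert c.com -> 10.0.0.4 (expiry=8+3=11). clock=8
Op 11: tick 2 -> clock=10.
Op 12: tick 1 -> clock=11. purged={c.com}
Op 13: tick 2 -> clock=13.
Op 14: insert b.com -> 10.0.0.4 (expiry=13+12=25). clock=13
Op 15: insert d.com -> 10.0.0.2 (expiry=13+5=18). clock=13
lookup a.com: not in cache (expired or never inserted)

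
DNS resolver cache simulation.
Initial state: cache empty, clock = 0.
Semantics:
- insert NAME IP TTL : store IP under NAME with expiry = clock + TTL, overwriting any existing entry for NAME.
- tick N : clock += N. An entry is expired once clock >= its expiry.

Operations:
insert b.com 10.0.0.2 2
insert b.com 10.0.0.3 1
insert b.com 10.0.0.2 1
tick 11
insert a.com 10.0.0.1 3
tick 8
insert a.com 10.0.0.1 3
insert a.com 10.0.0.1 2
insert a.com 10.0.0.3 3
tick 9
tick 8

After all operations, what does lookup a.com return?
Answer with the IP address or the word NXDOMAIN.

Answer: NXDOMAIN

Derivation:
Op 1: insert b.com -> 10.0.0.2 (expiry=0+2=2). clock=0
Op 2: insert b.com -> 10.0.0.3 (expiry=0+1=1). clock=0
Op 3: insert b.com -> 10.0.0.2 (expiry=0+1=1). clock=0
Op 4: tick 11 -> clock=11. purged={b.com}
Op 5: insert a.com -> 10.0.0.1 (expiry=11+3=14). clock=11
Op 6: tick 8 -> clock=19. purged={a.com}
Op 7: insert a.com -> 10.0.0.1 (expiry=19+3=22). clock=19
Op 8: insert a.com -> 10.0.0.1 (expiry=19+2=21). clock=19
Op 9: insert a.com -> 10.0.0.3 (expiry=19+3=22). clock=19
Op 10: tick 9 -> clock=28. purged={a.com}
Op 11: tick 8 -> clock=36.
lookup a.com: not in cache (expired or never inserted)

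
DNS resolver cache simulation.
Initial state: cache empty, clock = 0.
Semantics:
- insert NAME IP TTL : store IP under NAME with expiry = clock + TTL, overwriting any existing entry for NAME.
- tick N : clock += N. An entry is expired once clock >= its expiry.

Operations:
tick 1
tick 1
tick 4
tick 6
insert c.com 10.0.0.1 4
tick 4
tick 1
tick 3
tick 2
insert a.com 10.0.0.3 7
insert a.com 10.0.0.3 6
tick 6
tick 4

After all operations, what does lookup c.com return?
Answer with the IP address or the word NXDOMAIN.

Answer: NXDOMAIN

Derivation:
Op 1: tick 1 -> clock=1.
Op 2: tick 1 -> clock=2.
Op 3: tick 4 -> clock=6.
Op 4: tick 6 -> clock=12.
Op 5: insert c.com -> 10.0.0.1 (expiry=12+4=16). clock=12
Op 6: tick 4 -> clock=16. purged={c.com}
Op 7: tick 1 -> clock=17.
Op 8: tick 3 -> clock=20.
Op 9: tick 2 -> clock=22.
Op 10: insert a.com -> 10.0.0.3 (expiry=22+7=29). clock=22
Op 11: insert a.com -> 10.0.0.3 (expiry=22+6=28). clock=22
Op 12: tick 6 -> clock=28. purged={a.com}
Op 13: tick 4 -> clock=32.
lookup c.com: not in cache (expired or never inserted)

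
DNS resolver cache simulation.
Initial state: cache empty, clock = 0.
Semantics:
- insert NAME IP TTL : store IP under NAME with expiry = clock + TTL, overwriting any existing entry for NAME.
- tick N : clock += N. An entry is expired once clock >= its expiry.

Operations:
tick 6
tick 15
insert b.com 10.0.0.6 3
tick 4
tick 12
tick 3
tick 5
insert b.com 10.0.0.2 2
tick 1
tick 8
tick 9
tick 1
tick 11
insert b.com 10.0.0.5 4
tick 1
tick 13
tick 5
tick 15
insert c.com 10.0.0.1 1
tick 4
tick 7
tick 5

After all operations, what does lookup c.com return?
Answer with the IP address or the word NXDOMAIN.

Op 1: tick 6 -> clock=6.
Op 2: tick 15 -> clock=21.
Op 3: insert b.com -> 10.0.0.6 (expiry=21+3=24). clock=21
Op 4: tick 4 -> clock=25. purged={b.com}
Op 5: tick 12 -> clock=37.
Op 6: tick 3 -> clock=40.
Op 7: tick 5 -> clock=45.
Op 8: insert b.com -> 10.0.0.2 (expiry=45+2=47). clock=45
Op 9: tick 1 -> clock=46.
Op 10: tick 8 -> clock=54. purged={b.com}
Op 11: tick 9 -> clock=63.
Op 12: tick 1 -> clock=64.
Op 13: tick 11 -> clock=75.
Op 14: insert b.com -> 10.0.0.5 (expiry=75+4=79). clock=75
Op 15: tick 1 -> clock=76.
Op 16: tick 13 -> clock=89. purged={b.com}
Op 17: tick 5 -> clock=94.
Op 18: tick 15 -> clock=109.
Op 19: insert c.com -> 10.0.0.1 (expiry=109+1=110). clock=109
Op 20: tick 4 -> clock=113. purged={c.com}
Op 21: tick 7 -> clock=120.
Op 22: tick 5 -> clock=125.
lookup c.com: not in cache (expired or never inserted)

Answer: NXDOMAIN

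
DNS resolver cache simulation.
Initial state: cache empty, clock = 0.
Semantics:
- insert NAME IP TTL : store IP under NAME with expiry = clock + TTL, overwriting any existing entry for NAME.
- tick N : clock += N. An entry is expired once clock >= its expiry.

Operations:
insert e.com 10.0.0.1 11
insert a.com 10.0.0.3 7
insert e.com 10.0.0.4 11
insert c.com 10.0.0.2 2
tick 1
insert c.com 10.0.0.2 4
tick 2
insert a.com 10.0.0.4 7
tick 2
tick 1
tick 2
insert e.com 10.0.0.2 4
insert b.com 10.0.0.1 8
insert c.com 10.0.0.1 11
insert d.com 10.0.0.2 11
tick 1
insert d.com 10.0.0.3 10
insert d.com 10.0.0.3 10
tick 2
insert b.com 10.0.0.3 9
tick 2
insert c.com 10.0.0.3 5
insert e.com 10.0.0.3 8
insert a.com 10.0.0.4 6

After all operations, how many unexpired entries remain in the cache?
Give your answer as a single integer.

Op 1: insert e.com -> 10.0.0.1 (expiry=0+11=11). clock=0
Op 2: insert a.com -> 10.0.0.3 (expiry=0+7=7). clock=0
Op 3: insert e.com -> 10.0.0.4 (expiry=0+11=11). clock=0
Op 4: insert c.com -> 10.0.0.2 (expiry=0+2=2). clock=0
Op 5: tick 1 -> clock=1.
Op 6: insert c.com -> 10.0.0.2 (expiry=1+4=5). clock=1
Op 7: tick 2 -> clock=3.
Op 8: insert a.com -> 10.0.0.4 (expiry=3+7=10). clock=3
Op 9: tick 2 -> clock=5. purged={c.com}
Op 10: tick 1 -> clock=6.
Op 11: tick 2 -> clock=8.
Op 12: insert e.com -> 10.0.0.2 (expiry=8+4=12). clock=8
Op 13: insert b.com -> 10.0.0.1 (expiry=8+8=16). clock=8
Op 14: insert c.com -> 10.0.0.1 (expiry=8+11=19). clock=8
Op 15: insert d.com -> 10.0.0.2 (expiry=8+11=19). clock=8
Op 16: tick 1 -> clock=9.
Op 17: insert d.com -> 10.0.0.3 (expiry=9+10=19). clock=9
Op 18: insert d.com -> 10.0.0.3 (expiry=9+10=19). clock=9
Op 19: tick 2 -> clock=11. purged={a.com}
Op 20: insert b.com -> 10.0.0.3 (expiry=11+9=20). clock=11
Op 21: tick 2 -> clock=13. purged={e.com}
Op 22: insert c.com -> 10.0.0.3 (expiry=13+5=18). clock=13
Op 23: insert e.com -> 10.0.0.3 (expiry=13+8=21). clock=13
Op 24: insert a.com -> 10.0.0.4 (expiry=13+6=19). clock=13
Final cache (unexpired): {a.com,b.com,c.com,d.com,e.com} -> size=5

Answer: 5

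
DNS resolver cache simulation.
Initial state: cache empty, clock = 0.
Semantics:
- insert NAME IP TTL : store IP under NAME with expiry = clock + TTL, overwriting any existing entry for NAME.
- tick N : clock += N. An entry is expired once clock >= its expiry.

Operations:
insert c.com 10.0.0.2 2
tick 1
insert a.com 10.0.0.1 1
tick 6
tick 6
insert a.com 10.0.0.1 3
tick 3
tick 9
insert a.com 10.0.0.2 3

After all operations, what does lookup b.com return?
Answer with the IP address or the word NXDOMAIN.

Op 1: insert c.com -> 10.0.0.2 (expiry=0+2=2). clock=0
Op 2: tick 1 -> clock=1.
Op 3: insert a.com -> 10.0.0.1 (expiry=1+1=2). clock=1
Op 4: tick 6 -> clock=7. purged={a.com,c.com}
Op 5: tick 6 -> clock=13.
Op 6: insert a.com -> 10.0.0.1 (expiry=13+3=16). clock=13
Op 7: tick 3 -> clock=16. purged={a.com}
Op 8: tick 9 -> clock=25.
Op 9: insert a.com -> 10.0.0.2 (expiry=25+3=28). clock=25
lookup b.com: not in cache (expired or never inserted)

Answer: NXDOMAIN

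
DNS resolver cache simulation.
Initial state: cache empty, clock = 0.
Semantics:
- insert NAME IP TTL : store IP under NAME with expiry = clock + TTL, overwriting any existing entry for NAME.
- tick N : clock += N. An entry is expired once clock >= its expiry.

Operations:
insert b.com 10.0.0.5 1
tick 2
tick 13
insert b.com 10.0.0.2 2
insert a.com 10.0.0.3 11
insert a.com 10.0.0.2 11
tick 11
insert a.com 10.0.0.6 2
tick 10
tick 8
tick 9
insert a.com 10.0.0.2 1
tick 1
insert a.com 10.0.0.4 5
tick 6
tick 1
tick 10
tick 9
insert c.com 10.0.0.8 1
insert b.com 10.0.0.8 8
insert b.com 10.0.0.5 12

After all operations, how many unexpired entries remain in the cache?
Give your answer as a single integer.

Answer: 2

Derivation:
Op 1: insert b.com -> 10.0.0.5 (expiry=0+1=1). clock=0
Op 2: tick 2 -> clock=2. purged={b.com}
Op 3: tick 13 -> clock=15.
Op 4: insert b.com -> 10.0.0.2 (expiry=15+2=17). clock=15
Op 5: insert a.com -> 10.0.0.3 (expiry=15+11=26). clock=15
Op 6: insert a.com -> 10.0.0.2 (expiry=15+11=26). clock=15
Op 7: tick 11 -> clock=26. purged={a.com,b.com}
Op 8: insert a.com -> 10.0.0.6 (expiry=26+2=28). clock=26
Op 9: tick 10 -> clock=36. purged={a.com}
Op 10: tick 8 -> clock=44.
Op 11: tick 9 -> clock=53.
Op 12: insert a.com -> 10.0.0.2 (expiry=53+1=54). clock=53
Op 13: tick 1 -> clock=54. purged={a.com}
Op 14: insert a.com -> 10.0.0.4 (expiry=54+5=59). clock=54
Op 15: tick 6 -> clock=60. purged={a.com}
Op 16: tick 1 -> clock=61.
Op 17: tick 10 -> clock=71.
Op 18: tick 9 -> clock=80.
Op 19: insert c.com -> 10.0.0.8 (expiry=80+1=81). clock=80
Op 20: insert b.com -> 10.0.0.8 (expiry=80+8=88). clock=80
Op 21: insert b.com -> 10.0.0.5 (expiry=80+12=92). clock=80
Final cache (unexpired): {b.com,c.com} -> size=2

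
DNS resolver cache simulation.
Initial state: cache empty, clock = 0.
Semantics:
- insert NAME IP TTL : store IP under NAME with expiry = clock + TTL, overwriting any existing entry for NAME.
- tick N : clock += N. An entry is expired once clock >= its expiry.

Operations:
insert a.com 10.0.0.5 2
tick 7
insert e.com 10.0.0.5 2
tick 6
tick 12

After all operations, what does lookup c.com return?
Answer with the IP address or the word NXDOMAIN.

Answer: NXDOMAIN

Derivation:
Op 1: insert a.com -> 10.0.0.5 (expiry=0+2=2). clock=0
Op 2: tick 7 -> clock=7. purged={a.com}
Op 3: insert e.com -> 10.0.0.5 (expiry=7+2=9). clock=7
Op 4: tick 6 -> clock=13. purged={e.com}
Op 5: tick 12 -> clock=25.
lookup c.com: not in cache (expired or never inserted)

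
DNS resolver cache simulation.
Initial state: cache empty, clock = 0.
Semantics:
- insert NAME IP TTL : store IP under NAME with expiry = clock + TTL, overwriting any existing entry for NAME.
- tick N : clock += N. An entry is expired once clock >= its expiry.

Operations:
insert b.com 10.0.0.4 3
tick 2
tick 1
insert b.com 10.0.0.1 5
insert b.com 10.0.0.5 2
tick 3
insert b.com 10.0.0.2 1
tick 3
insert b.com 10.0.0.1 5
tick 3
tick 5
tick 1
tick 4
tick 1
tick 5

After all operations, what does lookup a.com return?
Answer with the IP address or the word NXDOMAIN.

Op 1: insert b.com -> 10.0.0.4 (expiry=0+3=3). clock=0
Op 2: tick 2 -> clock=2.
Op 3: tick 1 -> clock=3. purged={b.com}
Op 4: insert b.com -> 10.0.0.1 (expiry=3+5=8). clock=3
Op 5: insert b.com -> 10.0.0.5 (expiry=3+2=5). clock=3
Op 6: tick 3 -> clock=6. purged={b.com}
Op 7: insert b.com -> 10.0.0.2 (expiry=6+1=7). clock=6
Op 8: tick 3 -> clock=9. purged={b.com}
Op 9: insert b.com -> 10.0.0.1 (expiry=9+5=14). clock=9
Op 10: tick 3 -> clock=12.
Op 11: tick 5 -> clock=17. purged={b.com}
Op 12: tick 1 -> clock=18.
Op 13: tick 4 -> clock=22.
Op 14: tick 1 -> clock=23.
Op 15: tick 5 -> clock=28.
lookup a.com: not in cache (expired or never inserted)

Answer: NXDOMAIN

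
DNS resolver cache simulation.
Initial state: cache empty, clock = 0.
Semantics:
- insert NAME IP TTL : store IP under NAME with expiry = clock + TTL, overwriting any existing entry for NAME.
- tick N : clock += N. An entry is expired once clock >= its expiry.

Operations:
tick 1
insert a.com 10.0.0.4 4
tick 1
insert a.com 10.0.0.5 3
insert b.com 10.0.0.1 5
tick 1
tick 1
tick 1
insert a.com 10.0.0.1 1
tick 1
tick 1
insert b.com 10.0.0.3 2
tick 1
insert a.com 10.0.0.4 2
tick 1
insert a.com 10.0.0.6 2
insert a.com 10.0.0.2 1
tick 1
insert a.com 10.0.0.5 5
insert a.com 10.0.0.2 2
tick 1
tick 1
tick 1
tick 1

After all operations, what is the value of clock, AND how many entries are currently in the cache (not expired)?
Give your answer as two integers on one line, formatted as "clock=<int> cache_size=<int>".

Op 1: tick 1 -> clock=1.
Op 2: insert a.com -> 10.0.0.4 (expiry=1+4=5). clock=1
Op 3: tick 1 -> clock=2.
Op 4: insert a.com -> 10.0.0.5 (expiry=2+3=5). clock=2
Op 5: insert b.com -> 10.0.0.1 (expiry=2+5=7). clock=2
Op 6: tick 1 -> clock=3.
Op 7: tick 1 -> clock=4.
Op 8: tick 1 -> clock=5. purged={a.com}
Op 9: insert a.com -> 10.0.0.1 (expiry=5+1=6). clock=5
Op 10: tick 1 -> clock=6. purged={a.com}
Op 11: tick 1 -> clock=7. purged={b.com}
Op 12: insert b.com -> 10.0.0.3 (expiry=7+2=9). clock=7
Op 13: tick 1 -> clock=8.
Op 14: insert a.com -> 10.0.0.4 (expiry=8+2=10). clock=8
Op 15: tick 1 -> clock=9. purged={b.com}
Op 16: insert a.com -> 10.0.0.6 (expiry=9+2=11). clock=9
Op 17: insert a.com -> 10.0.0.2 (expiry=9+1=10). clock=9
Op 18: tick 1 -> clock=10. purged={a.com}
Op 19: insert a.com -> 10.0.0.5 (expiry=10+5=15). clock=10
Op 20: insert a.com -> 10.0.0.2 (expiry=10+2=12). clock=10
Op 21: tick 1 -> clock=11.
Op 22: tick 1 -> clock=12. purged={a.com}
Op 23: tick 1 -> clock=13.
Op 24: tick 1 -> clock=14.
Final clock = 14
Final cache (unexpired): {} -> size=0

Answer: clock=14 cache_size=0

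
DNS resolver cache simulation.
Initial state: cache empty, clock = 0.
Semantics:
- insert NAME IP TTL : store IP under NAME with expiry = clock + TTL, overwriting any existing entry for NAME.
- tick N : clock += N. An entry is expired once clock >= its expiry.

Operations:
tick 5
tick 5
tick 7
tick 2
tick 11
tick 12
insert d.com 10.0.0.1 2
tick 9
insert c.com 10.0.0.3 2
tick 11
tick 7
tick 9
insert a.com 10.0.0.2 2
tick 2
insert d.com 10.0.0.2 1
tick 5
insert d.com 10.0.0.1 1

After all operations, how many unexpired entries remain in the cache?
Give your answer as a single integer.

Op 1: tick 5 -> clock=5.
Op 2: tick 5 -> clock=10.
Op 3: tick 7 -> clock=17.
Op 4: tick 2 -> clock=19.
Op 5: tick 11 -> clock=30.
Op 6: tick 12 -> clock=42.
Op 7: insert d.com -> 10.0.0.1 (expiry=42+2=44). clock=42
Op 8: tick 9 -> clock=51. purged={d.com}
Op 9: insert c.com -> 10.0.0.3 (expiry=51+2=53). clock=51
Op 10: tick 11 -> clock=62. purged={c.com}
Op 11: tick 7 -> clock=69.
Op 12: tick 9 -> clock=78.
Op 13: insert a.com -> 10.0.0.2 (expiry=78+2=80). clock=78
Op 14: tick 2 -> clock=80. purged={a.com}
Op 15: insert d.com -> 10.0.0.2 (expiry=80+1=81). clock=80
Op 16: tick 5 -> clock=85. purged={d.com}
Op 17: insert d.com -> 10.0.0.1 (expiry=85+1=86). clock=85
Final cache (unexpired): {d.com} -> size=1

Answer: 1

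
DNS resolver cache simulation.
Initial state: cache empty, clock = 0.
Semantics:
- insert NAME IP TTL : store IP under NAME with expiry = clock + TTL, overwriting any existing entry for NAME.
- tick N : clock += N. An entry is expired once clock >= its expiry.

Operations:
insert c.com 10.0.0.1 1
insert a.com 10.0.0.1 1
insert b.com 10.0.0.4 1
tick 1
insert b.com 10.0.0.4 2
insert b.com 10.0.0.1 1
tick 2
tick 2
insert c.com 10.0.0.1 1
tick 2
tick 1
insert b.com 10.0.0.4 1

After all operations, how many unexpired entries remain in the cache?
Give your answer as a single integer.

Answer: 1

Derivation:
Op 1: insert c.com -> 10.0.0.1 (expiry=0+1=1). clock=0
Op 2: insert a.com -> 10.0.0.1 (expiry=0+1=1). clock=0
Op 3: insert b.com -> 10.0.0.4 (expiry=0+1=1). clock=0
Op 4: tick 1 -> clock=1. purged={a.com,b.com,c.com}
Op 5: insert b.com -> 10.0.0.4 (expiry=1+2=3). clock=1
Op 6: insert b.com -> 10.0.0.1 (expiry=1+1=2). clock=1
Op 7: tick 2 -> clock=3. purged={b.com}
Op 8: tick 2 -> clock=5.
Op 9: insert c.com -> 10.0.0.1 (expiry=5+1=6). clock=5
Op 10: tick 2 -> clock=7. purged={c.com}
Op 11: tick 1 -> clock=8.
Op 12: insert b.com -> 10.0.0.4 (expiry=8+1=9). clock=8
Final cache (unexpired): {b.com} -> size=1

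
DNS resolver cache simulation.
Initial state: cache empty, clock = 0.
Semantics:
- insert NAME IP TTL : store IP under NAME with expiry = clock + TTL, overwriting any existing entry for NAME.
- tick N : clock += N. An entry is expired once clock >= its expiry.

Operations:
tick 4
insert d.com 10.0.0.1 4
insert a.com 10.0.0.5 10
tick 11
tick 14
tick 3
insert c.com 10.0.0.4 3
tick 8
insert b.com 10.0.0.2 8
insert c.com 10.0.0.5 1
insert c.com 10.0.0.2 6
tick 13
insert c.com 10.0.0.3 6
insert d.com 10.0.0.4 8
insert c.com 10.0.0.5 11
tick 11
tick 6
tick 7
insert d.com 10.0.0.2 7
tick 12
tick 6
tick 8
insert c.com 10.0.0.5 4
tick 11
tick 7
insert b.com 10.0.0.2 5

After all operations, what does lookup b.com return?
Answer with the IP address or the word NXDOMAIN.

Op 1: tick 4 -> clock=4.
Op 2: insert d.com -> 10.0.0.1 (expiry=4+4=8). clock=4
Op 3: insert a.com -> 10.0.0.5 (expiry=4+10=14). clock=4
Op 4: tick 11 -> clock=15. purged={a.com,d.com}
Op 5: tick 14 -> clock=29.
Op 6: tick 3 -> clock=32.
Op 7: insert c.com -> 10.0.0.4 (expiry=32+3=35). clock=32
Op 8: tick 8 -> clock=40. purged={c.com}
Op 9: insert b.com -> 10.0.0.2 (expiry=40+8=48). clock=40
Op 10: insert c.com -> 10.0.0.5 (expiry=40+1=41). clock=40
Op 11: insert c.com -> 10.0.0.2 (expiry=40+6=46). clock=40
Op 12: tick 13 -> clock=53. purged={b.com,c.com}
Op 13: insert c.com -> 10.0.0.3 (expiry=53+6=59). clock=53
Op 14: insert d.com -> 10.0.0.4 (expiry=53+8=61). clock=53
Op 15: insert c.com -> 10.0.0.5 (expiry=53+11=64). clock=53
Op 16: tick 11 -> clock=64. purged={c.com,d.com}
Op 17: tick 6 -> clock=70.
Op 18: tick 7 -> clock=77.
Op 19: insert d.com -> 10.0.0.2 (expiry=77+7=84). clock=77
Op 20: tick 12 -> clock=89. purged={d.com}
Op 21: tick 6 -> clock=95.
Op 22: tick 8 -> clock=103.
Op 23: insert c.com -> 10.0.0.5 (expiry=103+4=107). clock=103
Op 24: tick 11 -> clock=114. purged={c.com}
Op 25: tick 7 -> clock=121.
Op 26: insert b.com -> 10.0.0.2 (expiry=121+5=126). clock=121
lookup b.com: present, ip=10.0.0.2 expiry=126 > clock=121

Answer: 10.0.0.2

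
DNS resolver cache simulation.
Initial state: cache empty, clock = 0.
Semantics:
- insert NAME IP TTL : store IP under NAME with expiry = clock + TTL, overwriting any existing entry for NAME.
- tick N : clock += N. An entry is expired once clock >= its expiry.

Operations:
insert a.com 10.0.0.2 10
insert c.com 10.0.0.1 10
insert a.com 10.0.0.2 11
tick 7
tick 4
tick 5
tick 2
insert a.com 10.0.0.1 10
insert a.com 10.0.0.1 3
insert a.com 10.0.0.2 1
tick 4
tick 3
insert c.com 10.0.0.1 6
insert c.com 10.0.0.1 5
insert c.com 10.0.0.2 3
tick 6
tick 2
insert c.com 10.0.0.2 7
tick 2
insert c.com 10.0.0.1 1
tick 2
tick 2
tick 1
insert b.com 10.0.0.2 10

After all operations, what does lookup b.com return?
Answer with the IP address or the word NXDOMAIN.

Answer: 10.0.0.2

Derivation:
Op 1: insert a.com -> 10.0.0.2 (expiry=0+10=10). clock=0
Op 2: insert c.com -> 10.0.0.1 (expiry=0+10=10). clock=0
Op 3: insert a.com -> 10.0.0.2 (expiry=0+11=11). clock=0
Op 4: tick 7 -> clock=7.
Op 5: tick 4 -> clock=11. purged={a.com,c.com}
Op 6: tick 5 -> clock=16.
Op 7: tick 2 -> clock=18.
Op 8: insert a.com -> 10.0.0.1 (expiry=18+10=28). clock=18
Op 9: insert a.com -> 10.0.0.1 (expiry=18+3=21). clock=18
Op 10: insert a.com -> 10.0.0.2 (expiry=18+1=19). clock=18
Op 11: tick 4 -> clock=22. purged={a.com}
Op 12: tick 3 -> clock=25.
Op 13: insert c.com -> 10.0.0.1 (expiry=25+6=31). clock=25
Op 14: insert c.com -> 10.0.0.1 (expiry=25+5=30). clock=25
Op 15: insert c.com -> 10.0.0.2 (expiry=25+3=28). clock=25
Op 16: tick 6 -> clock=31. purged={c.com}
Op 17: tick 2 -> clock=33.
Op 18: insert c.com -> 10.0.0.2 (expiry=33+7=40). clock=33
Op 19: tick 2 -> clock=35.
Op 20: insert c.com -> 10.0.0.1 (expiry=35+1=36). clock=35
Op 21: tick 2 -> clock=37. purged={c.com}
Op 22: tick 2 -> clock=39.
Op 23: tick 1 -> clock=40.
Op 24: insert b.com -> 10.0.0.2 (expiry=40+10=50). clock=40
lookup b.com: present, ip=10.0.0.2 expiry=50 > clock=40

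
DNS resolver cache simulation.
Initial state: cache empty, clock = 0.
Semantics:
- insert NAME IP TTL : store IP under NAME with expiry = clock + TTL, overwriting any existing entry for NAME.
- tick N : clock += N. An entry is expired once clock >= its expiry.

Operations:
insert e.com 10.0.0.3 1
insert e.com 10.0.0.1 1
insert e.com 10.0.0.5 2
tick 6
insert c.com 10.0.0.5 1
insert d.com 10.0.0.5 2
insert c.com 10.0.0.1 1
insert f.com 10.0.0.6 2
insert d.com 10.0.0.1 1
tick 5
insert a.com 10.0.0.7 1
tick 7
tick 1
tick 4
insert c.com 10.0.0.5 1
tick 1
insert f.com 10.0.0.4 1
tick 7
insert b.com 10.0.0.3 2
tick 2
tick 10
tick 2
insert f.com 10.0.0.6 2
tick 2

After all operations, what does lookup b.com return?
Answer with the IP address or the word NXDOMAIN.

Answer: NXDOMAIN

Derivation:
Op 1: insert e.com -> 10.0.0.3 (expiry=0+1=1). clock=0
Op 2: insert e.com -> 10.0.0.1 (expiry=0+1=1). clock=0
Op 3: insert e.com -> 10.0.0.5 (expiry=0+2=2). clock=0
Op 4: tick 6 -> clock=6. purged={e.com}
Op 5: insert c.com -> 10.0.0.5 (expiry=6+1=7). clock=6
Op 6: insert d.com -> 10.0.0.5 (expiry=6+2=8). clock=6
Op 7: insert c.com -> 10.0.0.1 (expiry=6+1=7). clock=6
Op 8: insert f.com -> 10.0.0.6 (expiry=6+2=8). clock=6
Op 9: insert d.com -> 10.0.0.1 (expiry=6+1=7). clock=6
Op 10: tick 5 -> clock=11. purged={c.com,d.com,f.com}
Op 11: insert a.com -> 10.0.0.7 (expiry=11+1=12). clock=11
Op 12: tick 7 -> clock=18. purged={a.com}
Op 13: tick 1 -> clock=19.
Op 14: tick 4 -> clock=23.
Op 15: insert c.com -> 10.0.0.5 (expiry=23+1=24). clock=23
Op 16: tick 1 -> clock=24. purged={c.com}
Op 17: insert f.com -> 10.0.0.4 (expiry=24+1=25). clock=24
Op 18: tick 7 -> clock=31. purged={f.com}
Op 19: insert b.com -> 10.0.0.3 (expiry=31+2=33). clock=31
Op 20: tick 2 -> clock=33. purged={b.com}
Op 21: tick 10 -> clock=43.
Op 22: tick 2 -> clock=45.
Op 23: insert f.com -> 10.0.0.6 (expiry=45+2=47). clock=45
Op 24: tick 2 -> clock=47. purged={f.com}
lookup b.com: not in cache (expired or never inserted)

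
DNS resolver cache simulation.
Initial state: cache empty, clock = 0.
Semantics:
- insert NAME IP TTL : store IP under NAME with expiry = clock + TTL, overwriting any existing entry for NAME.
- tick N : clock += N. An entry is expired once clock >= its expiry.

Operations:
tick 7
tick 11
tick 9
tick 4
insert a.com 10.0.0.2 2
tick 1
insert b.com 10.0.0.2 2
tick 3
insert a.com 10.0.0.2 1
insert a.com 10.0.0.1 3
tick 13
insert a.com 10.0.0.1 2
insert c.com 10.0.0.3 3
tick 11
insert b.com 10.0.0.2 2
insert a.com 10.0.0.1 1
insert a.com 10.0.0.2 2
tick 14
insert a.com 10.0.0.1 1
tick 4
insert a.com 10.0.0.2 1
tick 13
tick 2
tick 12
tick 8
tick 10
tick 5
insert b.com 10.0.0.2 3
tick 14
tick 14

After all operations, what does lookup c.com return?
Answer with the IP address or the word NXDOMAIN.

Op 1: tick 7 -> clock=7.
Op 2: tick 11 -> clock=18.
Op 3: tick 9 -> clock=27.
Op 4: tick 4 -> clock=31.
Op 5: insert a.com -> 10.0.0.2 (expiry=31+2=33). clock=31
Op 6: tick 1 -> clock=32.
Op 7: insert b.com -> 10.0.0.2 (expiry=32+2=34). clock=32
Op 8: tick 3 -> clock=35. purged={a.com,b.com}
Op 9: insert a.com -> 10.0.0.2 (expiry=35+1=36). clock=35
Op 10: insert a.com -> 10.0.0.1 (expiry=35+3=38). clock=35
Op 11: tick 13 -> clock=48. purged={a.com}
Op 12: insert a.com -> 10.0.0.1 (expiry=48+2=50). clock=48
Op 13: insert c.com -> 10.0.0.3 (expiry=48+3=51). clock=48
Op 14: tick 11 -> clock=59. purged={a.com,c.com}
Op 15: insert b.com -> 10.0.0.2 (expiry=59+2=61). clock=59
Op 16: insert a.com -> 10.0.0.1 (expiry=59+1=60). clock=59
Op 17: insert a.com -> 10.0.0.2 (expiry=59+2=61). clock=59
Op 18: tick 14 -> clock=73. purged={a.com,b.com}
Op 19: insert a.com -> 10.0.0.1 (expiry=73+1=74). clock=73
Op 20: tick 4 -> clock=77. purged={a.com}
Op 21: insert a.com -> 10.0.0.2 (expiry=77+1=78). clock=77
Op 22: tick 13 -> clock=90. purged={a.com}
Op 23: tick 2 -> clock=92.
Op 24: tick 12 -> clock=104.
Op 25: tick 8 -> clock=112.
Op 26: tick 10 -> clock=122.
Op 27: tick 5 -> clock=127.
Op 28: insert b.com -> 10.0.0.2 (expiry=127+3=130). clock=127
Op 29: tick 14 -> clock=141. purged={b.com}
Op 30: tick 14 -> clock=155.
lookup c.com: not in cache (expired or never inserted)

Answer: NXDOMAIN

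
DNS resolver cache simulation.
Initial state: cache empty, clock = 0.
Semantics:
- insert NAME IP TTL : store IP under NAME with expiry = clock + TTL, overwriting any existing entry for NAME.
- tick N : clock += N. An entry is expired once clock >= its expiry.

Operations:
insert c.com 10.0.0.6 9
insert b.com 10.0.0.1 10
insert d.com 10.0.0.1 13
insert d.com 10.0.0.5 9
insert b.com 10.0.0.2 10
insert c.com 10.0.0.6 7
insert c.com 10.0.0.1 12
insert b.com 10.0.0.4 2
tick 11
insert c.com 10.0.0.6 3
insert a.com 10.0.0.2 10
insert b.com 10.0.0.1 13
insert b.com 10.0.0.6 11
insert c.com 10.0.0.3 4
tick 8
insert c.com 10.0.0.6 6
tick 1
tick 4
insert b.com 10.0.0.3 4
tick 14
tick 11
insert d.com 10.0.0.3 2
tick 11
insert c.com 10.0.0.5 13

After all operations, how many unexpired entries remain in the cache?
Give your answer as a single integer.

Op 1: insert c.com -> 10.0.0.6 (expiry=0+9=9). clock=0
Op 2: insert b.com -> 10.0.0.1 (expiry=0+10=10). clock=0
Op 3: insert d.com -> 10.0.0.1 (expiry=0+13=13). clock=0
Op 4: insert d.com -> 10.0.0.5 (expiry=0+9=9). clock=0
Op 5: insert b.com -> 10.0.0.2 (expiry=0+10=10). clock=0
Op 6: insert c.com -> 10.0.0.6 (expiry=0+7=7). clock=0
Op 7: insert c.com -> 10.0.0.1 (expiry=0+12=12). clock=0
Op 8: insert b.com -> 10.0.0.4 (expiry=0+2=2). clock=0
Op 9: tick 11 -> clock=11. purged={b.com,d.com}
Op 10: insert c.com -> 10.0.0.6 (expiry=11+3=14). clock=11
Op 11: insert a.com -> 10.0.0.2 (expiry=11+10=21). clock=11
Op 12: insert b.com -> 10.0.0.1 (expiry=11+13=24). clock=11
Op 13: insert b.com -> 10.0.0.6 (expiry=11+11=22). clock=11
Op 14: insert c.com -> 10.0.0.3 (expiry=11+4=15). clock=11
Op 15: tick 8 -> clock=19. purged={c.com}
Op 16: insert c.com -> 10.0.0.6 (expiry=19+6=25). clock=19
Op 17: tick 1 -> clock=20.
Op 18: tick 4 -> clock=24. purged={a.com,b.com}
Op 19: insert b.com -> 10.0.0.3 (expiry=24+4=28). clock=24
Op 20: tick 14 -> clock=38. purged={b.com,c.com}
Op 21: tick 11 -> clock=49.
Op 22: insert d.com -> 10.0.0.3 (expiry=49+2=51). clock=49
Op 23: tick 11 -> clock=60. purged={d.com}
Op 24: insert c.com -> 10.0.0.5 (expiry=60+13=73). clock=60
Final cache (unexpired): {c.com} -> size=1

Answer: 1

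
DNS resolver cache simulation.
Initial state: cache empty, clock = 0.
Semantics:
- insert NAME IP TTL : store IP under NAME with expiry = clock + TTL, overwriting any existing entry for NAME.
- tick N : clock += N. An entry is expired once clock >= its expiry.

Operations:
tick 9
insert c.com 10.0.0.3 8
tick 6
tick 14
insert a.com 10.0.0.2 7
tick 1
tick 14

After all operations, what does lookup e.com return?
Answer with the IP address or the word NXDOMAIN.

Answer: NXDOMAIN

Derivation:
Op 1: tick 9 -> clock=9.
Op 2: insert c.com -> 10.0.0.3 (expiry=9+8=17). clock=9
Op 3: tick 6 -> clock=15.
Op 4: tick 14 -> clock=29. purged={c.com}
Op 5: insert a.com -> 10.0.0.2 (expiry=29+7=36). clock=29
Op 6: tick 1 -> clock=30.
Op 7: tick 14 -> clock=44. purged={a.com}
lookup e.com: not in cache (expired or never inserted)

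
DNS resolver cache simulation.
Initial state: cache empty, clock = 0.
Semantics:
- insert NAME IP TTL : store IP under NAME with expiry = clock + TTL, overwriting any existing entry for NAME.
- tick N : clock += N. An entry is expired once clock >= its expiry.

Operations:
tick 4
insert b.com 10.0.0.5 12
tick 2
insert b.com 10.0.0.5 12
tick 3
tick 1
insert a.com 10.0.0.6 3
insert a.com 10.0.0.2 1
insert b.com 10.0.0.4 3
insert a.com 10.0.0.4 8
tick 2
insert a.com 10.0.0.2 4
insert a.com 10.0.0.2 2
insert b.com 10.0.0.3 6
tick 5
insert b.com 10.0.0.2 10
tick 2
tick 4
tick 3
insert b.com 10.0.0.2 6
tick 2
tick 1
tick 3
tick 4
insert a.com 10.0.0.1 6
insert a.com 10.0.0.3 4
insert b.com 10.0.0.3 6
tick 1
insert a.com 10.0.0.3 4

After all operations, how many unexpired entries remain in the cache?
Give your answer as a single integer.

Answer: 2

Derivation:
Op 1: tick 4 -> clock=4.
Op 2: insert b.com -> 10.0.0.5 (expiry=4+12=16). clock=4
Op 3: tick 2 -> clock=6.
Op 4: insert b.com -> 10.0.0.5 (expiry=6+12=18). clock=6
Op 5: tick 3 -> clock=9.
Op 6: tick 1 -> clock=10.
Op 7: insert a.com -> 10.0.0.6 (expiry=10+3=13). clock=10
Op 8: insert a.com -> 10.0.0.2 (expiry=10+1=11). clock=10
Op 9: insert b.com -> 10.0.0.4 (expiry=10+3=13). clock=10
Op 10: insert a.com -> 10.0.0.4 (expiry=10+8=18). clock=10
Op 11: tick 2 -> clock=12.
Op 12: insert a.com -> 10.0.0.2 (expiry=12+4=16). clock=12
Op 13: insert a.com -> 10.0.0.2 (expiry=12+2=14). clock=12
Op 14: insert b.com -> 10.0.0.3 (expiry=12+6=18). clock=12
Op 15: tick 5 -> clock=17. purged={a.com}
Op 16: insert b.com -> 10.0.0.2 (expiry=17+10=27). clock=17
Op 17: tick 2 -> clock=19.
Op 18: tick 4 -> clock=23.
Op 19: tick 3 -> clock=26.
Op 20: insert b.com -> 10.0.0.2 (expiry=26+6=32). clock=26
Op 21: tick 2 -> clock=28.
Op 22: tick 1 -> clock=29.
Op 23: tick 3 -> clock=32. purged={b.com}
Op 24: tick 4 -> clock=36.
Op 25: insert a.com -> 10.0.0.1 (expiry=36+6=42). clock=36
Op 26: insert a.com -> 10.0.0.3 (expiry=36+4=40). clock=36
Op 27: insert b.com -> 10.0.0.3 (expiry=36+6=42). clock=36
Op 28: tick 1 -> clock=37.
Op 29: insert a.com -> 10.0.0.3 (expiry=37+4=41). clock=37
Final cache (unexpired): {a.com,b.com} -> size=2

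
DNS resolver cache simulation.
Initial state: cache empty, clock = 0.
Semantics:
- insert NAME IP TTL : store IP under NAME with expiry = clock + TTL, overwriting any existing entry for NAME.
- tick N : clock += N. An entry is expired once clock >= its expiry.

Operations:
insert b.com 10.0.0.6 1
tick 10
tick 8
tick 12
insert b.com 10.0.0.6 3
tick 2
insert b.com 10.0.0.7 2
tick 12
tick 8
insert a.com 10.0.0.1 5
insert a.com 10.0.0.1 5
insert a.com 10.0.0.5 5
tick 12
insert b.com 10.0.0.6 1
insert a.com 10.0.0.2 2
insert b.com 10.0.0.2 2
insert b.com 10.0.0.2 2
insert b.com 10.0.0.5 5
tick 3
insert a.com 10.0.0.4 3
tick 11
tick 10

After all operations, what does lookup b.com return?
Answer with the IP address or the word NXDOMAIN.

Answer: NXDOMAIN

Derivation:
Op 1: insert b.com -> 10.0.0.6 (expiry=0+1=1). clock=0
Op 2: tick 10 -> clock=10. purged={b.com}
Op 3: tick 8 -> clock=18.
Op 4: tick 12 -> clock=30.
Op 5: insert b.com -> 10.0.0.6 (expiry=30+3=33). clock=30
Op 6: tick 2 -> clock=32.
Op 7: insert b.com -> 10.0.0.7 (expiry=32+2=34). clock=32
Op 8: tick 12 -> clock=44. purged={b.com}
Op 9: tick 8 -> clock=52.
Op 10: insert a.com -> 10.0.0.1 (expiry=52+5=57). clock=52
Op 11: insert a.com -> 10.0.0.1 (expiry=52+5=57). clock=52
Op 12: insert a.com -> 10.0.0.5 (expiry=52+5=57). clock=52
Op 13: tick 12 -> clock=64. purged={a.com}
Op 14: insert b.com -> 10.0.0.6 (expiry=64+1=65). clock=64
Op 15: insert a.com -> 10.0.0.2 (expiry=64+2=66). clock=64
Op 16: insert b.com -> 10.0.0.2 (expiry=64+2=66). clock=64
Op 17: insert b.com -> 10.0.0.2 (expiry=64+2=66). clock=64
Op 18: insert b.com -> 10.0.0.5 (expiry=64+5=69). clock=64
Op 19: tick 3 -> clock=67. purged={a.com}
Op 20: insert a.com -> 10.0.0.4 (expiry=67+3=70). clock=67
Op 21: tick 11 -> clock=78. purged={a.com,b.com}
Op 22: tick 10 -> clock=88.
lookup b.com: not in cache (expired or never inserted)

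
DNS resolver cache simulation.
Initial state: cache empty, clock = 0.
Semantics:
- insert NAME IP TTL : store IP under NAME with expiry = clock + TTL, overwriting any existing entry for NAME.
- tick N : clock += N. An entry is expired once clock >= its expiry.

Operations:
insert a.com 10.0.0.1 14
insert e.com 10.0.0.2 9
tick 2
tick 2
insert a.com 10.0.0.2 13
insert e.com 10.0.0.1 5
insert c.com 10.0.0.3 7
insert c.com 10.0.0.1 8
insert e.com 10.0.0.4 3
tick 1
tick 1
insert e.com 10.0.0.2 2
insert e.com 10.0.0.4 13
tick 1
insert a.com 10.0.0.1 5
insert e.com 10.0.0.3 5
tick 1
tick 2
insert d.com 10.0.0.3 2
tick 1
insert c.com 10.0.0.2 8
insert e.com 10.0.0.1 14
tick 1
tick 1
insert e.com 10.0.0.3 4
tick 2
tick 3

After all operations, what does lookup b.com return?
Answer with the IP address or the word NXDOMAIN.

Answer: NXDOMAIN

Derivation:
Op 1: insert a.com -> 10.0.0.1 (expiry=0+14=14). clock=0
Op 2: insert e.com -> 10.0.0.2 (expiry=0+9=9). clock=0
Op 3: tick 2 -> clock=2.
Op 4: tick 2 -> clock=4.
Op 5: insert a.com -> 10.0.0.2 (expiry=4+13=17). clock=4
Op 6: insert e.com -> 10.0.0.1 (expiry=4+5=9). clock=4
Op 7: insert c.com -> 10.0.0.3 (expiry=4+7=11). clock=4
Op 8: insert c.com -> 10.0.0.1 (expiry=4+8=12). clock=4
Op 9: insert e.com -> 10.0.0.4 (expiry=4+3=7). clock=4
Op 10: tick 1 -> clock=5.
Op 11: tick 1 -> clock=6.
Op 12: insert e.com -> 10.0.0.2 (expiry=6+2=8). clock=6
Op 13: insert e.com -> 10.0.0.4 (expiry=6+13=19). clock=6
Op 14: tick 1 -> clock=7.
Op 15: insert a.com -> 10.0.0.1 (expiry=7+5=12). clock=7
Op 16: insert e.com -> 10.0.0.3 (expiry=7+5=12). clock=7
Op 17: tick 1 -> clock=8.
Op 18: tick 2 -> clock=10.
Op 19: insert d.com -> 10.0.0.3 (expiry=10+2=12). clock=10
Op 20: tick 1 -> clock=11.
Op 21: insert c.com -> 10.0.0.2 (expiry=11+8=19). clock=11
Op 22: insert e.com -> 10.0.0.1 (expiry=11+14=25). clock=11
Op 23: tick 1 -> clock=12. purged={a.com,d.com}
Op 24: tick 1 -> clock=13.
Op 25: insert e.com -> 10.0.0.3 (expiry=13+4=17). clock=13
Op 26: tick 2 -> clock=15.
Op 27: tick 3 -> clock=18. purged={e.com}
lookup b.com: not in cache (expired or never inserted)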